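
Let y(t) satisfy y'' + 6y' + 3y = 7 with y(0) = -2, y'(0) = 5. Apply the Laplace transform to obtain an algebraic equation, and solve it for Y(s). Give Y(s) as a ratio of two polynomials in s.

Y(s) = (-2*s^2 - 7*s + 7)/(s^3 + 6*s^2 + 3*s)

Apply the Laplace transform to the equation.
With L{y''} = s^2 Y - s·y(0) - y'(0) and L{y'} = sY - y(0), with y(0) = -2, y'(0) = 5: the LHS transforms to (s^2 + 6*s + 3)Y - (-2*s - 7).
The right side is L{7} = 7/s.
So (s^2 + 6*s + 3)Y = 7/s + (-2*s - 7).
Isolate Y and clear denominators.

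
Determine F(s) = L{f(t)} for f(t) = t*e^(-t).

L{e^(-t)} = 1/(s + 1).
Then apply L{t·g(t)} = -d/ds[G(s)] with G(s) = 1/(s + 1):
differentiating 1 time and applying the sign gives (s + 1)^(-2).

F(s) = (s + 1)^(-2)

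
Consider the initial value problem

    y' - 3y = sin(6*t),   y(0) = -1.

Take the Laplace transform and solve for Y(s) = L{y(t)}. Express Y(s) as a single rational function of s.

Y(s) = (-s^2 - 30)/(s^3 - 3*s^2 + 36*s - 108)

Laplace-transform each side.
With L{y'} = sY - y(0) = sY - (-1): the LHS transforms to (s - 3)Y - (-1).
The right side is L{sin(6*t)} = 6/(s^2 + 36).
So (s - 3)Y = 6/(s^2 + 36) + (-1).
Solve for Y(s) and write it as one ratio of polynomials.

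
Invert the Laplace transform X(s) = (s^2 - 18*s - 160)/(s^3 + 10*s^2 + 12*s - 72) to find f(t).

f(t) = 2*t*exp(-6*t) - 3*exp(2*t) + 4*exp(-6*t)

Factor the denominator: s^3 + 10*s^2 + 12*s - 72 = (s - 2)*(s + 6)^2.
Partial fraction decomposition gives [4/(s + 6)] + [2/(s + 6)^2] + [-3/(s - 2)].
Invert each term: 4/(s + 6) ↔ 4e^(-6t); 2/(s + 6)^2 ↔ 2t·e^(-6t); -3/(s - 2) ↔ -3e^(2t).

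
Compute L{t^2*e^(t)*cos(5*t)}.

L{cos(5t)} = s/(s^2 + 25).
Multiplying by e^(t) shifts s → s - 1, so L{e^(t)*cos(5*t)} = (s - 1)/((s - 1)^2 + 25).
Then apply L{t^2·g(t)} = (-1)^2 d^2/ds^2[G(s)] with G(s) = (s - 1)/((s - 1)^2 + 25):
differentiating 2 times and applying the sign gives 2*(s - 1)*(s^2 - 2*s - 74)/(s^2 - 2*s + 26)^3.

2*(s - 1)*(s^2 - 2*s - 74)/(s^2 - 2*s + 26)^3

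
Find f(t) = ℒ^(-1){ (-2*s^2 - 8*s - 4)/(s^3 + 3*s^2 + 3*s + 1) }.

f(t) = t^2*exp(-t) - 4*t*exp(-t) - 2*exp(-t)

Factor the denominator: s^3 + 3*s^2 + 3*s + 1 = (s + 1)^3.
Partial fraction decomposition gives [-2/(s + 1)] + [-4/(s + 1)^2] + [2/(s + 1)^3].
Invert each term: -2/(s + 1) ↔ -2e^(-t); -4/(s + 1)^2 ↔ -4t·e^(-t); 2/(s + 1)^3 ↔ (1)t^2·e^(-t).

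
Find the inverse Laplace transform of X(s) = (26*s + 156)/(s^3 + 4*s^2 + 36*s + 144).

5*sin(6*t) - cos(6*t) + exp(-4*t)

Factor the denominator: s^3 + 4*s^2 + 36*s + 144 = (s + 4)*(s^2 + 36).
Partial fraction decomposition gives [1/(s + 4)] + [-s/(s^2 + 36)] + [30/(s^2 + 36)].
Invert each term: 1/(s + 4) ↔ e^(-4t); -1·s/(s^2 + 36) ↔ -cos(6t); 5·6/(s^2 + 36) ↔ 5sin(6t).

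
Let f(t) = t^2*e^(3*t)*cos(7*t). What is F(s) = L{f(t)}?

L{cos(7t)} = s/(s^2 + 49).
Multiplying by e^(3t) shifts s → s - 3, so L{e^(3*t)*cos(7*t)} = (s - 3)/((s - 3)^2 + 49).
Then apply L{t^2·g(t)} = (-1)^2 d^2/ds^2[G(s)] with G(s) = (s - 3)/((s - 3)^2 + 49):
differentiating 2 times and applying the sign gives 2*(s - 3)*(s^2 - 6*s - 138)/(s^2 - 6*s + 58)^3.

F(s) = 2*(s - 3)*(s^2 - 6*s - 138)/(s^2 - 6*s + 58)^3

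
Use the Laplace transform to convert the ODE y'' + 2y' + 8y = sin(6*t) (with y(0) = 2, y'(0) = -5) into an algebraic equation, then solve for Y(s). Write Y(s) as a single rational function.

Laplace-transform each side.
With L{y''} = s^2 Y - s·y(0) - y'(0) and L{y'} = sY - y(0), with y(0) = 2, y'(0) = -5: the LHS transforms to (s^2 + 2*s + 8)Y - (2*s - 1).
The right side is L{sin(6*t)} = 6/(s^2 + 36).
So (s^2 + 2*s + 8)Y = 6/(s^2 + 36) + (2*s - 1).
Solve for Y(s) and write it as one ratio of polynomials.

Y(s) = (2*s^3 - s^2 + 72*s - 30)/(s^4 + 2*s^3 + 44*s^2 + 72*s + 288)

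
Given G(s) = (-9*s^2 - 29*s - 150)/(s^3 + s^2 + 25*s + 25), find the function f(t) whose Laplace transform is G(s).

Factor the denominator: s^3 + s^2 + 25*s + 25 = (s + 1)*(s^2 + 25).
Partial fraction decomposition gives [-5/(s + 1)] + [-4*s/(s^2 + 25)] + [-25/(s^2 + 25)].
Invert each term: -5/(s + 1) ↔ -5e^(-t); -4·s/(s^2 + 25) ↔ -4cos(5t); -5·5/(s^2 + 25) ↔ -5sin(5t).

f(t) = -5*sin(5*t) - 4*cos(5*t) - 5*exp(-t)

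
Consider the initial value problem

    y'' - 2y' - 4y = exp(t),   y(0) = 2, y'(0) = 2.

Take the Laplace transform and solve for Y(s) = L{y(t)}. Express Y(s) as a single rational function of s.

Apply the Laplace transform to the equation.
Using L{y''} = s^2 Y - s·y(0) - y'(0) and L{y'} = sY - y(0), with y(0) = 2, y'(0) = 2, the left side becomes (s^2 - 2*s - 4)Y - (2*s - 2).
The right side is L{exp(t)} = 1/(s - 1).
So (s^2 - 2*s - 4)Y = 1/(s - 1) + (2*s - 2).
Isolate Y and clear denominators.

Y(s) = (2*s^2 - 4*s + 3)/(s^3 - 3*s^2 - 2*s + 4)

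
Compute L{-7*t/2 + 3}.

3/s - 7/(2*s^2)

Apply the Laplace transform termwise.
L{3} = 3/s; (-7/2)·[L{t} = 1!/s^2 = 1/s^2].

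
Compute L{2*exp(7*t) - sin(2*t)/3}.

-2/(3*(s^2 + 4)) + 2/(s - 7)

Apply the Laplace transform termwise.
(-1/3)·[L{sin(2t)} = 2/(s^2 + 4)]; (2)·[L{e^(7t)} = 1/(s - 7)].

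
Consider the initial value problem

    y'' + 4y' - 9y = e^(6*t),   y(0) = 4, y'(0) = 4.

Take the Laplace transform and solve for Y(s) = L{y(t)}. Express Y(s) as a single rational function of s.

Take the Laplace transform of both sides.
With L{y''} = s^2 Y - s·y(0) - y'(0) and L{y'} = sY - y(0), with y(0) = 4, y'(0) = 4: the LHS transforms to (s^2 + 4*s - 9)Y - (4*s + 20).
The right side is L{e^(6*t)} = 1/(s - 6).
So (s^2 + 4*s - 9)Y = 1/(s - 6) + (4*s + 20).
Divide through and combine into a single rational function.

Y(s) = (4*s^2 - 4*s - 119)/(s^3 - 2*s^2 - 33*s + 54)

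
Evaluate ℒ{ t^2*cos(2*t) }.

L{cos(2t)} = s/(s^2 + 4).
Then apply L{t^2·g(t)} = (-1)^2 d^2/ds^2[G(s)] with G(s) = s/(s^2 + 4):
differentiating 2 times and applying the sign gives 2*s*(s^2 - 12)/(s^2 + 4)^3.

2*s*(s^2 - 12)/(s^2 + 4)^3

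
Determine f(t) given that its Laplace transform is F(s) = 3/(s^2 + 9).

Since L{sin(3t)} = 3/(s^2 + 9), the inverse is sin(3*t).

f(t) = sin(3*t)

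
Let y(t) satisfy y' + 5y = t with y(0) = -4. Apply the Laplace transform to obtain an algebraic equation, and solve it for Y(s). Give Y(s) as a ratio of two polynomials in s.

Transform both sides with L{·}.
Using L{y'} = sY - y(0) = sY - (-4), the left side becomes (s + 5)Y - (-4).
The right side is L{t} = s^(-2).
So (s + 5)Y = s^(-2) + (-4).
Solve for Y(s) and write it as one ratio of polynomials.

Y(s) = (-4*s^2 + 1)/(s^3 + 5*s^2)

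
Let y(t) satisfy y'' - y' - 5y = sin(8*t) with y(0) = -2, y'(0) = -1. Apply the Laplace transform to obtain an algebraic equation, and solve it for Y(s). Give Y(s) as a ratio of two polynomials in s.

Y(s) = (-2*s^3 + s^2 - 128*s + 72)/(s^4 - s^3 + 59*s^2 - 64*s - 320)

Apply the Laplace transform to the equation.
With L{y''} = s^2 Y - s·y(0) - y'(0) and L{y'} = sY - y(0), with y(0) = -2, y'(0) = -1: the LHS transforms to (s^2 - s - 5)Y - (-2*s + 1).
The right side is L{sin(8*t)} = 8/(s^2 + 64).
So (s^2 - s - 5)Y = 8/(s^2 + 64) + (-2*s + 1).
Isolate Y and clear denominators.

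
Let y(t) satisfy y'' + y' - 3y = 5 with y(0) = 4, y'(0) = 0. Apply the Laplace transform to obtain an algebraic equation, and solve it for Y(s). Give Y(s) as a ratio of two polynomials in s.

Apply the Laplace transform to the equation.
Using L{y''} = s^2 Y - s·y(0) - y'(0) and L{y'} = sY - y(0), with y(0) = 4, y'(0) = 0, the left side becomes (s^2 + s - 3)Y - (4*s + 4).
The right side is L{5} = 5/s.
So (s^2 + s - 3)Y = 5/s + (4*s + 4).
Divide through and combine into a single rational function.

Y(s) = (4*s^2 + 4*s + 5)/(s^3 + s^2 - 3*s)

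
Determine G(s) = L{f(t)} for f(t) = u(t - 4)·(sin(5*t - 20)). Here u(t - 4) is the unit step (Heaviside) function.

By the second shifting theorem, L{u(t - c)·g(t - c)} = e^(-cs)·H(s) with c = 4 and H(s) = L{g(t)}.
L{sin(5t)} = 5/(s^2 + 25).

G(s) = 5*exp(-4*s)/(s^2 + 25)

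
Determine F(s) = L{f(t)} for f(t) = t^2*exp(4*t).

L{e^(4t)} = 1/(s - 4).
Then apply L{t^2·g(t)} = (-1)^2 d^2/ds^2[G(s)] with G(s) = 1/(s - 4):
differentiating 2 times and applying the sign gives 2/(s - 4)^3.

F(s) = 2/(s - 4)^3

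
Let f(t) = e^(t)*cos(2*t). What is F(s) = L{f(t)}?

F(s) = (s - 1)/((s - 1)^2 + 4)

L{cos(2t)} = s/(s^2 + 4).
By the first shifting theorem, multiplying by e^(t) replaces s with s - 1.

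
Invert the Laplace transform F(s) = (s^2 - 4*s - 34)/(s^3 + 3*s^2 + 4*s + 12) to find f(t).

Factor the denominator: s^3 + 3*s^2 + 4*s + 12 = (s + 3)*(s^2 + 4).
Partial fraction decomposition gives [-1/(s + 3)] + [2*s/(s^2 + 4)] + [-10/(s^2 + 4)].
Invert each term: -1/(s + 3) ↔ -e^(-3t); 2·s/(s^2 + 4) ↔ 2cos(2t); -5·2/(s^2 + 4) ↔ -5sin(2t).

f(t) = -5*sin(2*t) + 2*cos(2*t) - exp(-3*t)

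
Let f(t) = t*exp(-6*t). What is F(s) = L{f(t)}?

F(s) = (s + 6)^(-2)

L{e^(-6t)} = 1/(s + 6).
Then apply L{t·g(t)} = -d/ds[G(s)] with G(s) = 1/(s + 6):
differentiating 1 time and applying the sign gives (s + 6)^(-2).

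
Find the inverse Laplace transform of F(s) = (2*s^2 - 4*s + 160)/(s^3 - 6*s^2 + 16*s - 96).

Factor the denominator: s^3 - 6*s^2 + 16*s - 96 = (s - 6)*(s^2 + 16).
Partial fraction decomposition gives [4/(s - 6)] + [-2*s/(s^2 + 16)] + [-16/(s^2 + 16)].
Invert each term: 4/(s - 6) ↔ 4e^(6t); -2·s/(s^2 + 16) ↔ -2cos(4t); -4·4/(s^2 + 16) ↔ -4sin(4t).

4*exp(6*t) - 4*sin(4*t) - 2*cos(4*t)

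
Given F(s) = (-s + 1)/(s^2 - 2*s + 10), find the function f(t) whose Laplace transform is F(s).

f(t) = -exp(t)*cos(3*t)

Rewrite the denominator: s^2 - 2*s + 10 = (s - 1)^2 + 9.
The form in (s - 1) signals a first-shifting-theorem factor e^(t).
Since L{cos(3t)} = s/(s^2 + 9), the inverse is e^(t)*cos(3*t), scaled by -1.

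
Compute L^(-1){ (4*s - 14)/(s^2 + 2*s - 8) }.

-exp(2*t) + 5*exp(-4*t)

Factor the denominator: s^2 + 2*s - 8 = (s - 2)*(s + 4).
Partial fraction decomposition gives [-1/(s - 2)] + [5/(s + 4)].
Invert each term: -1/(s - 2) ↔ -e^(2t); 5/(s + 4) ↔ 5e^(-4t).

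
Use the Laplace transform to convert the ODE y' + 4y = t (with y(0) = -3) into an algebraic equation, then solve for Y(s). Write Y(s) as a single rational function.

Y(s) = (-3*s^2 + 1)/(s^3 + 4*s^2)

Transform both sides with L{·}.
Using L{y'} = sY - y(0) = sY - (-3), the left side becomes (s + 4)Y - (-3).
The right side is L{t} = s^(-2).
So (s + 4)Y = s^(-2) + (-3).
Solve for Y(s) and write it as one ratio of polynomials.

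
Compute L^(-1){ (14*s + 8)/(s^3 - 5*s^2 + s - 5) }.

Factor the denominator: s^3 - 5*s^2 + s - 5 = (s - 5)*(s^2 + 1).
Partial fraction decomposition gives [3/(s - 5)] + [-3*s/(s^2 + 1)] + [-1/(s^2 + 1)].
Invert each term: 3/(s - 5) ↔ 3e^(5t); -3·s/(s^2 + 1) ↔ -3cos(t); -1·1/(s^2 + 1) ↔ -sin(t).

3*exp(5*t) - sin(t) - 3*cos(t)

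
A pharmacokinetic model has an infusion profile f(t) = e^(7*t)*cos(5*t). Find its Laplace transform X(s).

L{cos(5t)} = s/(s^2 + 25).
By the first shifting theorem, multiplying by e^(7t) replaces s with s - 7.

X(s) = (s - 7)/((s - 7)^2 + 25)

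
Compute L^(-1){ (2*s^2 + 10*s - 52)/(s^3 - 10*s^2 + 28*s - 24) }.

Factor the denominator: s^3 - 10*s^2 + 28*s - 24 = (s - 6)*(s - 2)^2.
Partial fraction decomposition gives [-3/(s - 2)] + [6/(s - 2)^2] + [5/(s - 6)].
Invert each term: -3/(s - 2) ↔ -3e^(2t); 6/(s - 2)^2 ↔ 6t·e^(2t); 5/(s - 6) ↔ 5e^(6t).

6*t*exp(2*t) + 5*exp(6*t) - 3*exp(2*t)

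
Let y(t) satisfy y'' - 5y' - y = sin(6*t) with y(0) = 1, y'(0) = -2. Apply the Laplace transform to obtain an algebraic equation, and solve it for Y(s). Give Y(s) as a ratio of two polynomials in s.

Y(s) = (s^3 - 7*s^2 + 36*s - 246)/(s^4 - 5*s^3 + 35*s^2 - 180*s - 36)

Transform both sides with L{·}.
The derivative rules (L{y''} = s^2 Y - s·y(0) - y'(0) and L{y'} = sY - y(0), with y(0) = 1, y'(0) = -2) turn the left side into (s^2 - 5*s - 1)Y - (s - 7).
The right side is L{sin(6*t)} = 6/(s^2 + 36).
So (s^2 - 5*s - 1)Y = 6/(s^2 + 36) + (s - 7).
Solve for Y(s) and write it as one ratio of polynomials.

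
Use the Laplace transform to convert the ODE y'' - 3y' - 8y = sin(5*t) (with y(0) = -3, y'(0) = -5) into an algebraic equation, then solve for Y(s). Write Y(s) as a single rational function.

Transform both sides with L{·}.
Using L{y''} = s^2 Y - s·y(0) - y'(0) and L{y'} = sY - y(0), with y(0) = -3, y'(0) = -5, the left side becomes (s^2 - 3*s - 8)Y - (-3*s + 4).
The right side is L{sin(5*t)} = 5/(s^2 + 25).
So (s^2 - 3*s - 8)Y = 5/(s^2 + 25) + (-3*s + 4).
Solve for Y(s) and write it as one ratio of polynomials.

Y(s) = (-3*s^3 + 4*s^2 - 75*s + 105)/(s^4 - 3*s^3 + 17*s^2 - 75*s - 200)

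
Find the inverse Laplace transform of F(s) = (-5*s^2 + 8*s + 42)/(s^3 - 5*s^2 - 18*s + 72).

Factor the denominator: s^3 - 5*s^2 - 18*s + 72 = (s - 6)*(s - 3)*(s + 4).
Partial fraction decomposition gives [-3/(s - 6)] + [-1/(s + 4)] + [-1/(s - 3)].
Invert each term: -3/(s - 6) ↔ -3e^(6t); -1/(s + 4) ↔ -e^(-4t); -1/(s - 3) ↔ -e^(3t).

-3*exp(6*t) - exp(3*t) - exp(-4*t)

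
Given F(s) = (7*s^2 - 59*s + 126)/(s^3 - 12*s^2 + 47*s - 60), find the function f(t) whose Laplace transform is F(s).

f(t) = 3*exp(5*t) - 2*exp(4*t) + 6*exp(3*t)

Factor the denominator: s^3 - 12*s^2 + 47*s - 60 = (s - 5)*(s - 4)*(s - 3).
Partial fraction decomposition gives [6/(s - 3)] + [3/(s - 5)] + [-2/(s - 4)].
Invert each term: 6/(s - 3) ↔ 6e^(3t); 3/(s - 5) ↔ 3e^(5t); -2/(s - 4) ↔ -2e^(4t).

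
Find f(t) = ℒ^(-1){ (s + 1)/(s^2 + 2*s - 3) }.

Rewrite the denominator: s^2 + 2*s - 3 = (s + 1)^2 - 4.
The form in (s + 1) signals a first-shifting-theorem factor e^(-t).
Since L{cosh(2t)} = s/(s^2 - 4), the inverse is e^(-t)*cosh(2*t).

f(t) = exp(-t)*cosh(2*t)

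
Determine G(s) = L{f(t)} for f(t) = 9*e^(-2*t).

G(s) = 9/(s + 2)

L{9} = 9/s.
By the first shifting theorem, multiplying by e^(-2t) replaces s with s + 2.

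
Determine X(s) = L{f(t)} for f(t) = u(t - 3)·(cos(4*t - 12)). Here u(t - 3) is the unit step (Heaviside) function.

By the second shifting theorem, L{u(t - c)·g(t - c)} = e^(-cs)·G(s) with c = 3 and G(s) = L{g(t)}.
L{cos(4t)} = s/(s^2 + 16).

X(s) = s*exp(-3*s)/(s^2 + 16)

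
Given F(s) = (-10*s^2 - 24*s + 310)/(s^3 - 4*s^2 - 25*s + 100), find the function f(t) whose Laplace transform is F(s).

Factor the denominator: s^3 - 4*s^2 - 25*s + 100 = (s - 5)*(s - 4)*(s + 5).
Partial fraction decomposition gives [2/(s + 5)] + [-6/(s - 5)] + [-6/(s - 4)].
Invert each term: 2/(s + 5) ↔ 2e^(-5t); -6/(s - 5) ↔ -6e^(5t); -6/(s - 4) ↔ -6e^(4t).

f(t) = -6*exp(5*t) - 6*exp(4*t) + 2*exp(-5*t)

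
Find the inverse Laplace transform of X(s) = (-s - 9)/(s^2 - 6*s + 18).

Complete the square in the denominator: s^2 - 6*s + 18 = (s - 3)^2 + 3^2.
Split the numerator to match: -s - 9 = -1·(s - 3) - 4·3.
Invert each term: -1·(s - 3)/((s - 3)^2 + 9) ↔ -e^(3t)cos(3t); -4·3/((s - 3)^2 + 9) ↔ -4e^(3t)sin(3t).

-4*exp(3*t)*sin(3*t) - exp(3*t)*cos(3*t)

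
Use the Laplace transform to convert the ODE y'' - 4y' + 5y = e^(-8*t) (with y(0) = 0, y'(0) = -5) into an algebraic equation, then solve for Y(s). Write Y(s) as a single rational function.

Y(s) = (-5*s - 39)/(s^3 + 4*s^2 - 27*s + 40)

Transform both sides with L{·}.
With L{y''} = s^2 Y - s·y(0) - y'(0) and L{y'} = sY - y(0), with y(0) = 0, y'(0) = -5: the LHS transforms to (s^2 - 4*s + 5)Y - (-5).
The right side is L{e^(-8*t)} = 1/(s + 8).
So (s^2 - 4*s + 5)Y = 1/(s + 8) + (-5).
Solve for Y(s) and write it as one ratio of polynomials.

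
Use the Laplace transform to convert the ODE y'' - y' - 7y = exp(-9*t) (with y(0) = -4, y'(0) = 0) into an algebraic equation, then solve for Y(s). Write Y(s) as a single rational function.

Y(s) = (-4*s^2 - 32*s + 37)/(s^3 + 8*s^2 - 16*s - 63)

Apply the Laplace transform to the equation.
The derivative rules (L{y''} = s^2 Y - s·y(0) - y'(0) and L{y'} = sY - y(0), with y(0) = -4, y'(0) = 0) turn the left side into (s^2 - s - 7)Y - (-4*s + 4).
The right side is L{exp(-9*t)} = 1/(s + 9).
So (s^2 - s - 7)Y = 1/(s + 9) + (-4*s + 4).
Isolate Y and clear denominators.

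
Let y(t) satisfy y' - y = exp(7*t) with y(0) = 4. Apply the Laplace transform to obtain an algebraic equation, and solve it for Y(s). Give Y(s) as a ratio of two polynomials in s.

Y(s) = (4*s - 27)/(s^2 - 8*s + 7)

Apply the Laplace transform to the equation.
The derivative rules (L{y'} = sY - y(0) = sY - 4) turn the left side into (s - 1)Y - (4).
The right side is L{exp(7*t)} = 1/(s - 7).
So (s - 1)Y = 1/(s - 7) + (4).
Divide through and combine into a single rational function.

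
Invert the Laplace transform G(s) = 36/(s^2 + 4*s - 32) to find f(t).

f(t) = 6*exp(-2*t)*sinh(6*t)

Rewrite the denominator: s^2 + 4*s - 32 = (s + 2)^2 - 36.
The form in (s + 2) signals a first-shifting-theorem factor e^(-2t).
Since L{sinh(6t)} = 6/(s^2 - 36), the inverse is e^(-2*t)*sinh(6*t), scaled by 6.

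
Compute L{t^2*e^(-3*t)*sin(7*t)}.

L{sin(7t)} = 7/(s^2 + 49).
Multiplying by e^(-3t) shifts s → s + 3, so L{e^(-3*t)*sin(7*t)} = 7/((s + 3)^2 + 49).
Then apply L{t^2·g(t)} = (-1)^2 d^2/ds^2[G(s)] with G(s) = 7/((s + 3)^2 + 49):
differentiating 2 times and applying the sign gives 14*(3*s^2 + 18*s - 22)/(s^2 + 6*s + 58)^3.

14*(3*s^2 + 18*s - 22)/(s^2 + 6*s + 58)^3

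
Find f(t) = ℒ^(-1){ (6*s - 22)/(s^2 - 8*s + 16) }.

f(t) = 2*t*exp(4*t) + 6*exp(4*t)

Factor the denominator: s^2 - 8*s + 16 = (s - 4)^2.
Partial fraction decomposition gives [6/(s - 4)] + [2/(s - 4)^2].
Invert each term: 6/(s - 4) ↔ 6e^(4t); 2/(s - 4)^2 ↔ 2t·e^(4t).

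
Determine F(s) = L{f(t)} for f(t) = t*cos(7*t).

F(s) = (s - 7)*(s + 7)/(s^2 + 49)^2

L{cos(7t)} = s/(s^2 + 49).
Then apply L{t·g(t)} = -d/ds[G(s)] with G(s) = s/(s^2 + 49):
differentiating 1 time and applying the sign gives (s - 7)*(s + 7)/(s^2 + 49)^2.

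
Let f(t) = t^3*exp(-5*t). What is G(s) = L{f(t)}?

G(s) = 6/(s + 5)^4

L{t^3} = 3!/s^4 = 6/s^4.
By the first shifting theorem, multiplying by e^(-5t) replaces s with s + 5.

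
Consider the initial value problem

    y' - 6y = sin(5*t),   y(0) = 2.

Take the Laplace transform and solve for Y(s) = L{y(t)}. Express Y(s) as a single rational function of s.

Take the Laplace transform of both sides.
Using L{y'} = sY - y(0) = sY - 2, the left side becomes (s - 6)Y - (2).
The right side is L{sin(5*t)} = 5/(s^2 + 25).
So (s - 6)Y = 5/(s^2 + 25) + (2).
Divide through and combine into a single rational function.

Y(s) = (2*s^2 + 55)/(s^3 - 6*s^2 + 25*s - 150)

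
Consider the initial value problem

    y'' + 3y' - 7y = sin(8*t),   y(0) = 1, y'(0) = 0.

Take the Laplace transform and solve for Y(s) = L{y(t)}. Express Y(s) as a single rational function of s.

Y(s) = (s^3 + 3*s^2 + 64*s + 200)/(s^4 + 3*s^3 + 57*s^2 + 192*s - 448)

Take the Laplace transform of both sides.
With L{y''} = s^2 Y - s·y(0) - y'(0) and L{y'} = sY - y(0), with y(0) = 1, y'(0) = 0: the LHS transforms to (s^2 + 3*s - 7)Y - (s + 3).
The right side is L{sin(8*t)} = 8/(s^2 + 64).
So (s^2 + 3*s - 7)Y = 8/(s^2 + 64) + (s + 3).
Isolate Y and clear denominators.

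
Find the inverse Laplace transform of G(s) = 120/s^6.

Since L{t^5} = 5!/s^6 = 120/s^6, the inverse is t^5.

t^5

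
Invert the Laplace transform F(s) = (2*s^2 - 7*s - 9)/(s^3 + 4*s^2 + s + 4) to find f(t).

f(t) = -3*sin(t) - cos(t) + 3*exp(-4*t)

Factor the denominator: s^3 + 4*s^2 + s + 4 = (s + 4)*(s^2 + 1).
Partial fraction decomposition gives [3/(s + 4)] + [-s/(s^2 + 1)] + [-3/(s^2 + 1)].
Invert each term: 3/(s + 4) ↔ 3e^(-4t); -1·s/(s^2 + 1) ↔ -cos(t); -3·1/(s^2 + 1) ↔ -3sin(t).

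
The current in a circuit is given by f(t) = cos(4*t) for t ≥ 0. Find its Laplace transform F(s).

F(s) = s/(s^2 + 16)

L{cos(4t)} = s/(s^2 + 16).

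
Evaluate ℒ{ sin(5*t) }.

L{sin(5t)} = 5/(s^2 + 25).

5/(s^2 + 25)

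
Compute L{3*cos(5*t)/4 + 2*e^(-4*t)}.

Apply the Laplace transform termwise.
(2)·[L{e^(-4t)} = 1/(s + 4)]; (3/4)·[L{cos(5t)} = s/(s^2 + 25)].

3*s/(4*(s^2 + 25)) + 2/(s + 4)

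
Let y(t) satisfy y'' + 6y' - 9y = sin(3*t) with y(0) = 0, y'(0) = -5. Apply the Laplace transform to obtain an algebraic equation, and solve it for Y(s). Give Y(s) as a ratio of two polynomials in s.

Take the Laplace transform of both sides.
With L{y''} = s^2 Y - s·y(0) - y'(0) and L{y'} = sY - y(0), with y(0) = 0, y'(0) = -5: the LHS transforms to (s^2 + 6*s - 9)Y - (-5).
The right side is L{sin(3*t)} = 3/(s^2 + 9).
So (s^2 + 6*s - 9)Y = 3/(s^2 + 9) + (-5).
Divide through and combine into a single rational function.

Y(s) = (-5*s^2 - 42)/(s^4 + 6*s^3 + 54*s - 81)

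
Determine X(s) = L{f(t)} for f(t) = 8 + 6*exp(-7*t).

X(s) = 6/(s + 7) + 8/s

By linearity of the Laplace transform, transform each term separately.
L{8} = 8/s; (6)·[L{e^(-7t)} = 1/(s + 7)].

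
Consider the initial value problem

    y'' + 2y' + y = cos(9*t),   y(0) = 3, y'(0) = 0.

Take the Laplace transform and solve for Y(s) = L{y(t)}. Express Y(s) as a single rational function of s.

Y(s) = (3*s^3 + 6*s^2 + 244*s + 486)/(s^4 + 2*s^3 + 82*s^2 + 162*s + 81)

Take the Laplace transform of both sides.
The derivative rules (L{y''} = s^2 Y - s·y(0) - y'(0) and L{y'} = sY - y(0), with y(0) = 3, y'(0) = 0) turn the left side into (s^2 + 2*s + 1)Y - (3*s + 6).
The right side is L{cos(9*t)} = s/(s^2 + 81).
So (s^2 + 2*s + 1)Y = s/(s^2 + 81) + (3*s + 6).
Divide through and combine into a single rational function.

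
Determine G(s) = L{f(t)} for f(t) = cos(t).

G(s) = s/(s^2 + 1)

L{cos(t)} = s/(s^2 + 1).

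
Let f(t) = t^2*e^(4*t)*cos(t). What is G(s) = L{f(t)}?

L{cos(t)} = s/(s^2 + 1).
Multiplying by e^(4t) shifts s → s - 4, so L{e^(4*t)*cos(t)} = (s - 4)/((s - 4)^2 + 1).
Then apply L{t^2·g(t)} = (-1)^2 d^2/ds^2[H(s)] with H(s) = (s - 4)/((s - 4)^2 + 1):
differentiating 2 times and applying the sign gives 2*(s - 4)*(s^2 - 8*s + 13)/(s^2 - 8*s + 17)^3.

G(s) = 2*(s - 4)*(s^2 - 8*s + 13)/(s^2 - 8*s + 17)^3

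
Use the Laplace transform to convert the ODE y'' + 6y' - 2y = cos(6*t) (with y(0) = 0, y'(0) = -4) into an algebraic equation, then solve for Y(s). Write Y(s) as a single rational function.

Laplace-transform each side.
The derivative rules (L{y''} = s^2 Y - s·y(0) - y'(0) and L{y'} = sY - y(0), with y(0) = 0, y'(0) = -4) turn the left side into (s^2 + 6*s - 2)Y - (-4).
The right side is L{cos(6*t)} = s/(s^2 + 36).
So (s^2 + 6*s - 2)Y = s/(s^2 + 36) + (-4).
Solve for Y(s) and write it as one ratio of polynomials.

Y(s) = (-4*s^2 + s - 144)/(s^4 + 6*s^3 + 34*s^2 + 216*s - 72)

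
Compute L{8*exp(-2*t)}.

8/(s + 2)

L{8} = 8/s.
By the first shifting theorem, multiplying by e^(-2t) replaces s with s + 2.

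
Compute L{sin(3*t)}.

L{sin(3t)} = 3/(s^2 + 9).

3/(s^2 + 9)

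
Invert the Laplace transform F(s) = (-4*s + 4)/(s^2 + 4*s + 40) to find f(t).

Complete the square in the denominator: s^2 + 4*s + 40 = (s + 2)^2 + 6^2.
Split the numerator to match: -4*s + 4 = -4·(s + 2) + 2·6.
Invert each term: -4·(s + 2)/((s + 2)^2 + 36) ↔ -4e^(-2t)cos(6t); 2·6/((s + 2)^2 + 36) ↔ 2e^(-2t)sin(6t).

f(t) = 2*exp(-2*t)*sin(6*t) - 4*exp(-2*t)*cos(6*t)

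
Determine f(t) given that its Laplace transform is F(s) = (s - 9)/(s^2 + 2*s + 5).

f(t) = -5*exp(-t)*sin(2*t) + exp(-t)*cos(2*t)

Complete the square in the denominator: s^2 + 2*s + 5 = (s + 1)^2 + 2^2.
Split the numerator to match: s - 9 = 1·(s + 1) - 5·2.
Invert each term: 1·(s + 1)/((s + 1)^2 + 4) ↔ e^(-t)cos(2t); -5·2/((s + 1)^2 + 4) ↔ -5e^(-t)sin(2t).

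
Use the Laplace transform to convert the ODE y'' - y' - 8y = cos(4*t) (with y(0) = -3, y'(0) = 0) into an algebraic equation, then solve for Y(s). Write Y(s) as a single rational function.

Transform both sides with L{·}.
With L{y''} = s^2 Y - s·y(0) - y'(0) and L{y'} = sY - y(0), with y(0) = -3, y'(0) = 0: the LHS transforms to (s^2 - s - 8)Y - (-3*s + 3).
The right side is L{cos(4*t)} = s/(s^2 + 16).
So (s^2 - s - 8)Y = s/(s^2 + 16) + (-3*s + 3).
Isolate Y and clear denominators.

Y(s) = (-3*s^3 + 3*s^2 - 47*s + 48)/(s^4 - s^3 + 8*s^2 - 16*s - 128)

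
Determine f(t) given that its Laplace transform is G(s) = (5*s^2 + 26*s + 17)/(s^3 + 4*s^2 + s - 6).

f(t) = 4*exp(t) + 5*exp(-2*t) - 4*exp(-3*t)

Factor the denominator: s^3 + 4*s^2 + s - 6 = (s - 1)*(s + 2)*(s + 3).
Partial fraction decomposition gives [4/(s - 1)] + [5/(s + 2)] + [-4/(s + 3)].
Invert each term: 4/(s - 1) ↔ 4e^(t); 5/(s + 2) ↔ 5e^(-2t); -4/(s + 3) ↔ -4e^(-3t).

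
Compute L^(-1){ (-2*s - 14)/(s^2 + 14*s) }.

Rewrite the denominator: s^2 + 14*s = (s + 7)^2 - 49.
The form in (s + 7) signals a first-shifting-theorem factor e^(-7t).
Since L{cosh(7t)} = s/(s^2 - 49), the inverse is exp(-7*t)*cosh(7*t), scaled by -2.

-2*exp(-7*t)*cosh(7*t)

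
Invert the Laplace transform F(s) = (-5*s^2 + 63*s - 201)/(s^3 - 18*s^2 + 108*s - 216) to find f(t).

Factor the denominator: s^3 - 18*s^2 + 108*s - 216 = (s - 6)^3.
Partial fraction decomposition gives [-5/(s - 6)] + [3/(s - 6)^2] + [-3/(s - 6)^3].
Invert each term: -5/(s - 6) ↔ -5e^(6t); 3/(s - 6)^2 ↔ 3t·e^(6t); -3/(s - 6)^3 ↔ (-3/2)t^2·e^(6t).

f(t) = -3*t^2*exp(6*t)/2 + 3*t*exp(6*t) - 5*exp(6*t)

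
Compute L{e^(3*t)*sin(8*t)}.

8/((s - 3)^2 + 64)

L{sin(8t)} = 8/(s^2 + 64).
By the first shifting theorem, multiplying by e^(3t) replaces s with s - 3.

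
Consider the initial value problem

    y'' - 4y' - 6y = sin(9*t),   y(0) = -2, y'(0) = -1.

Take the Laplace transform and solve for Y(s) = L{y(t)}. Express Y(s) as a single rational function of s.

Take the Laplace transform of both sides.
Using L{y''} = s^2 Y - s·y(0) - y'(0) and L{y'} = sY - y(0), with y(0) = -2, y'(0) = -1, the left side becomes (s^2 - 4*s - 6)Y - (-2*s + 7).
The right side is L{sin(9*t)} = 9/(s^2 + 81).
So (s^2 - 4*s - 6)Y = 9/(s^2 + 81) + (-2*s + 7).
Isolate Y and clear denominators.

Y(s) = (-2*s^3 + 7*s^2 - 162*s + 576)/(s^4 - 4*s^3 + 75*s^2 - 324*s - 486)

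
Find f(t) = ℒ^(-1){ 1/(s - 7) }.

Since L{e^(7t)} = 1/(s - 7), the inverse is e^(7*t).

f(t) = exp(7*t)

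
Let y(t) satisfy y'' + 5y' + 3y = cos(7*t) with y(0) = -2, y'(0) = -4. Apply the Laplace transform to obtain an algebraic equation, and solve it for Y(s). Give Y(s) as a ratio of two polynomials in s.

Y(s) = (-2*s^3 - 14*s^2 - 97*s - 686)/(s^4 + 5*s^3 + 52*s^2 + 245*s + 147)

Apply the Laplace transform to the equation.
The derivative rules (L{y''} = s^2 Y - s·y(0) - y'(0) and L{y'} = sY - y(0), with y(0) = -2, y'(0) = -4) turn the left side into (s^2 + 5*s + 3)Y - (-2*s - 14).
The right side is L{cos(7*t)} = s/(s^2 + 49).
So (s^2 + 5*s + 3)Y = s/(s^2 + 49) + (-2*s - 14).
Divide through and combine into a single rational function.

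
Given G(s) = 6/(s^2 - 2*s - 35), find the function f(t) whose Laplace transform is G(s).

f(t) = exp(t)*sinh(6*t)

Rewrite the denominator: s^2 - 2*s - 35 = (s - 1)^2 - 36.
The form in (s - 1) signals a first-shifting-theorem factor e^(t).
Since L{sinh(6t)} = 6/(s^2 - 36), the inverse is e^(t)*sinh(6*t).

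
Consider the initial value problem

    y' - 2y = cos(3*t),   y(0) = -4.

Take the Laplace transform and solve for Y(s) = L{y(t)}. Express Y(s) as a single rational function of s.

Apply the Laplace transform to the equation.
With L{y'} = sY - y(0) = sY - (-4): the LHS transforms to (s - 2)Y - (-4).
The right side is L{cos(3*t)} = s/(s^2 + 9).
So (s - 2)Y = s/(s^2 + 9) + (-4).
Solve for Y(s) and write it as one ratio of polynomials.

Y(s) = (-4*s^2 + s - 36)/(s^3 - 2*s^2 + 9*s - 18)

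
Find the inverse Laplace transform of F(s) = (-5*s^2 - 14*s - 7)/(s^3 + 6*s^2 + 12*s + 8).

Factor the denominator: s^3 + 6*s^2 + 12*s + 8 = (s + 2)^3.
Partial fraction decomposition gives [-5/(s + 2)] + [6/(s + 2)^2] + [(s + 2)^(-3)].
Invert each term: -5/(s + 2) ↔ -5e^(-2t); 6/(s + 2)^2 ↔ 6t·e^(-2t); 1/(s + 2)^3 ↔ (1/2)t^2·e^(-2t).

t^2*exp(-2*t)/2 + 6*t*exp(-2*t) - 5*exp(-2*t)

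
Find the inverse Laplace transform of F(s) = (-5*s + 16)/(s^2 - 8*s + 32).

-exp(4*t)*sin(4*t) - 5*exp(4*t)*cos(4*t)

Complete the square in the denominator: s^2 - 8*s + 32 = (s - 4)^2 + 4^2.
Split the numerator to match: -5*s + 16 = -5·(s - 4) - 1·4.
Invert each term: -5·(s - 4)/((s - 4)^2 + 16) ↔ -5e^(4t)cos(4t); -1·4/((s - 4)^2 + 16) ↔ -e^(4t)sin(4t).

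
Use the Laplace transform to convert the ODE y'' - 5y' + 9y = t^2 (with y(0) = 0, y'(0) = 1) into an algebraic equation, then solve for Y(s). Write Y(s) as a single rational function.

Take the Laplace transform of both sides.
Using L{y''} = s^2 Y - s·y(0) - y'(0) and L{y'} = sY - y(0), with y(0) = 0, y'(0) = 1, the left side becomes (s^2 - 5*s + 9)Y - (1).
The right side is L{t^2} = 2/s^3.
So (s^2 - 5*s + 9)Y = 2/s^3 + (1).
Isolate Y and clear denominators.

Y(s) = (s^3 + 2)/(s^5 - 5*s^4 + 9*s^3)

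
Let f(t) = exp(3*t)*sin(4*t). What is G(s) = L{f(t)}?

L{sin(4t)} = 4/(s^2 + 16).
By the first shifting theorem, multiplying by e^(3t) replaces s with s - 3.

G(s) = 4/((s - 3)^2 + 16)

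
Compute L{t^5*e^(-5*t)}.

120/(s + 5)^6

L{t^5} = 5!/s^6 = 120/s^6.
By the first shifting theorem, multiplying by e^(-5t) replaces s with s + 5.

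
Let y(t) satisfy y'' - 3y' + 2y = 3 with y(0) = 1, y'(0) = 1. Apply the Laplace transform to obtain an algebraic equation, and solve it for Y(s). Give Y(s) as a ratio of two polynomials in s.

Y(s) = (s^2 - 2*s + 3)/(s^3 - 3*s^2 + 2*s)

Apply the Laplace transform to the equation.
The derivative rules (L{y''} = s^2 Y - s·y(0) - y'(0) and L{y'} = sY - y(0), with y(0) = 1, y'(0) = 1) turn the left side into (s^2 - 3*s + 2)Y - (s - 2).
The right side is L{3} = 3/s.
So (s^2 - 3*s + 2)Y = 3/s + (s - 2).
Divide through and combine into a single rational function.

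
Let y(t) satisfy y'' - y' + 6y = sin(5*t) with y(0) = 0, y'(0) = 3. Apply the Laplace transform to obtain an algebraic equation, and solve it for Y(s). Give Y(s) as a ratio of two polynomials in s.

Y(s) = (3*s^2 + 80)/(s^4 - s^3 + 31*s^2 - 25*s + 150)

Laplace-transform each side.
With L{y''} = s^2 Y - s·y(0) - y'(0) and L{y'} = sY - y(0), with y(0) = 0, y'(0) = 3: the LHS transforms to (s^2 - s + 6)Y - (3).
The right side is L{sin(5*t)} = 5/(s^2 + 25).
So (s^2 - s + 6)Y = 5/(s^2 + 25) + (3).
Isolate Y and clear denominators.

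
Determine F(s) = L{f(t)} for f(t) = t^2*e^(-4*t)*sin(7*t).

L{sin(7t)} = 7/(s^2 + 49).
Multiplying by e^(-4t) shifts s → s + 4, so L{e^(-4*t)*sin(7*t)} = 7/((s + 4)^2 + 49).
Then apply L{t^2·g(t)} = (-1)^2 d^2/ds^2[G(s)] with G(s) = 7/((s + 4)^2 + 49):
differentiating 2 times and applying the sign gives 14*(3*s^2 + 24*s - 1)/(s^2 + 8*s + 65)^3.

F(s) = 14*(3*s^2 + 24*s - 1)/(s^2 + 8*s + 65)^3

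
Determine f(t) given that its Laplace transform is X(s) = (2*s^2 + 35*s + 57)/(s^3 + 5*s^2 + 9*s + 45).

f(t) = 5*sin(3*t) + 4*cos(3*t) - 2*exp(-5*t)

Factor the denominator: s^3 + 5*s^2 + 9*s + 45 = (s + 5)*(s^2 + 9).
Partial fraction decomposition gives [-2/(s + 5)] + [4*s/(s^2 + 9)] + [15/(s^2 + 9)].
Invert each term: -2/(s + 5) ↔ -2e^(-5t); 4·s/(s^2 + 9) ↔ 4cos(3t); 5·3/(s^2 + 9) ↔ 5sin(3t).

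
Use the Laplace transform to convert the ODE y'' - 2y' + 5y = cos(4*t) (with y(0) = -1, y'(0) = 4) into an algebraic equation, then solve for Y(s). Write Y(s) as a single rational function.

Y(s) = (-s^3 + 6*s^2 - 15*s + 96)/(s^4 - 2*s^3 + 21*s^2 - 32*s + 80)

Take the Laplace transform of both sides.
With L{y''} = s^2 Y - s·y(0) - y'(0) and L{y'} = sY - y(0), with y(0) = -1, y'(0) = 4: the LHS transforms to (s^2 - 2*s + 5)Y - (-s + 6).
The right side is L{cos(4*t)} = s/(s^2 + 16).
So (s^2 - 2*s + 5)Y = s/(s^2 + 16) + (-s + 6).
Isolate Y and clear denominators.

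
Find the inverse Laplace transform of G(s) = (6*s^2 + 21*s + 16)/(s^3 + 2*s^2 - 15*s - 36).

Factor the denominator: s^3 + 2*s^2 - 15*s - 36 = (s - 4)*(s + 3)^2.
Partial fraction decomposition gives [2/(s + 3)] + [-1/(s + 3)^2] + [4/(s - 4)].
Invert each term: 2/(s + 3) ↔ 2e^(-3t); -1/(s + 3)^2 ↔ -t·e^(-3t); 4/(s - 4) ↔ 4e^(4t).

-t*exp(-3*t) + 4*exp(4*t) + 2*exp(-3*t)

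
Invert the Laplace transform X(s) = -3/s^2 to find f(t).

Since L{t} = 1!/s^2 = 1/s^2, the inverse is t, scaled by -3.

f(t) = -3*t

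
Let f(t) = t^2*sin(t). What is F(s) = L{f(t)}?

L{sin(t)} = 1/(s^2 + 1).
Then apply L{t^2·g(t)} = (-1)^2 d^2/ds^2[G(s)] with G(s) = 1/(s^2 + 1):
differentiating 2 times and applying the sign gives 2*(3*s^2 - 1)/(s^2 + 1)^3.

F(s) = 2*(3*s^2 - 1)/(s^2 + 1)^3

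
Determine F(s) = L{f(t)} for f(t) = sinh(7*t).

F(s) = 7/(s^2 - 49)

L{sinh(7t)} = 7/(s^2 - 49).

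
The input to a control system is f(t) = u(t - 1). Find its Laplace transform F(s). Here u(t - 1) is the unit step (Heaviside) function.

F(s) = exp(-s)/s

By the second shifting theorem, L{u(t - c)·g(t - c)} = e^(-cs)·G(s) with c = 1 and G(s) = L{g(t)}.
L{1} = 1/s.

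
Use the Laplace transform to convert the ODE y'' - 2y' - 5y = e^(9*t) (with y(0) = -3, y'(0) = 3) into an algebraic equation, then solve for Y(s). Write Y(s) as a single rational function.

Y(s) = (-3*s^2 + 36*s - 80)/(s^3 - 11*s^2 + 13*s + 45)

Transform both sides with L{·}.
Using L{y''} = s^2 Y - s·y(0) - y'(0) and L{y'} = sY - y(0), with y(0) = -3, y'(0) = 3, the left side becomes (s^2 - 2*s - 5)Y - (-3*s + 9).
The right side is L{e^(9*t)} = 1/(s - 9).
So (s^2 - 2*s - 5)Y = 1/(s - 9) + (-3*s + 9).
Solve for Y(s) and write it as one ratio of polynomials.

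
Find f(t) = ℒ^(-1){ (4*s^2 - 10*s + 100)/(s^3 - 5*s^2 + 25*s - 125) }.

f(t) = 3*exp(5*t) - sin(5*t) + cos(5*t)

Factor the denominator: s^3 - 5*s^2 + 25*s - 125 = (s - 5)*(s^2 + 25).
Partial fraction decomposition gives [3/(s - 5)] + [s/(s^2 + 25)] + [-5/(s^2 + 25)].
Invert each term: 3/(s - 5) ↔ 3e^(5t); 1·s/(s^2 + 25) ↔ cos(5t); -1·5/(s^2 + 25) ↔ -sin(5t).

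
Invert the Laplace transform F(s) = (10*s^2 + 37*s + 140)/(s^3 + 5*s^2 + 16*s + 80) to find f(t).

Factor the denominator: s^3 + 5*s^2 + 16*s + 80 = (s + 5)*(s^2 + 16).
Partial fraction decomposition gives [5/(s + 5)] + [5*s/(s^2 + 16)] + [12/(s^2 + 16)].
Invert each term: 5/(s + 5) ↔ 5e^(-5t); 5·s/(s^2 + 16) ↔ 5cos(4t); 3·4/(s^2 + 16) ↔ 3sin(4t).

f(t) = 3*sin(4*t) + 5*cos(4*t) + 5*exp(-5*t)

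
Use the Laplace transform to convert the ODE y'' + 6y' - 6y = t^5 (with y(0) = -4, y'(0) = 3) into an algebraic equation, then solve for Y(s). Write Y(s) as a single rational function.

Take the Laplace transform of both sides.
The derivative rules (L{y''} = s^2 Y - s·y(0) - y'(0) and L{y'} = sY - y(0), with y(0) = -4, y'(0) = 3) turn the left side into (s^2 + 6*s - 6)Y - (-4*s - 21).
The right side is L{t^5} = 120/s^6.
So (s^2 + 6*s - 6)Y = 120/s^6 + (-4*s - 21).
Isolate Y and clear denominators.

Y(s) = (-4*s^7 - 21*s^6 + 120)/(s^8 + 6*s^7 - 6*s^6)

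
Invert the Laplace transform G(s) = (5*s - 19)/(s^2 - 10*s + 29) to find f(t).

f(t) = 3*exp(5*t)*sin(2*t) + 5*exp(5*t)*cos(2*t)

Complete the square in the denominator: s^2 - 10*s + 29 = (s - 5)^2 + 2^2.
Split the numerator to match: 5*s - 19 = 5·(s - 5) + 3·2.
Invert each term: 5·(s - 5)/((s - 5)^2 + 4) ↔ 5e^(5t)cos(2t); 3·2/((s - 5)^2 + 4) ↔ 3e^(5t)sin(2t).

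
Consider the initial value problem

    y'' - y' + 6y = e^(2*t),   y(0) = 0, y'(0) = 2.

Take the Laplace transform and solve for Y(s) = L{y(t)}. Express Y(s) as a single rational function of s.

Y(s) = (2*s - 3)/(s^3 - 3*s^2 + 8*s - 12)

Apply the Laplace transform to the equation.
With L{y''} = s^2 Y - s·y(0) - y'(0) and L{y'} = sY - y(0), with y(0) = 0, y'(0) = 2: the LHS transforms to (s^2 - s + 6)Y - (2).
The right side is L{e^(2*t)} = 1/(s - 2).
So (s^2 - s + 6)Y = 1/(s - 2) + (2).
Divide through and combine into a single rational function.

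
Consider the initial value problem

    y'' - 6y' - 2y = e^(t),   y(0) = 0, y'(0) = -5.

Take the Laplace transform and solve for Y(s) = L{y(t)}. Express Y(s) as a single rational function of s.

Y(s) = (-5*s + 6)/(s^3 - 7*s^2 + 4*s + 2)

Take the Laplace transform of both sides.
The derivative rules (L{y''} = s^2 Y - s·y(0) - y'(0) and L{y'} = sY - y(0), with y(0) = 0, y'(0) = -5) turn the left side into (s^2 - 6*s - 2)Y - (-5).
The right side is L{e^(t)} = 1/(s - 1).
So (s^2 - 6*s - 2)Y = 1/(s - 1) + (-5).
Divide through and combine into a single rational function.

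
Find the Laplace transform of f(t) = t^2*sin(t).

L{sin(t)} = 1/(s^2 + 1).
Then apply L{t^2·g(t)} = (-1)^2 d^2/ds^2[G(s)] with G(s) = 1/(s^2 + 1):
differentiating 2 times and applying the sign gives 2*(3*s^2 - 1)/(s^2 + 1)^3.

2*(3*s^2 - 1)/(s^2 + 1)^3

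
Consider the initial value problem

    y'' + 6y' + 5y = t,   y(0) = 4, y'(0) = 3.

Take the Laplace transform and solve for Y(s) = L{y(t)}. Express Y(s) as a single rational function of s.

Transform both sides with L{·}.
The derivative rules (L{y''} = s^2 Y - s·y(0) - y'(0) and L{y'} = sY - y(0), with y(0) = 4, y'(0) = 3) turn the left side into (s^2 + 6*s + 5)Y - (4*s + 27).
The right side is L{t} = s^(-2).
So (s^2 + 6*s + 5)Y = s^(-2) + (4*s + 27).
Divide through and combine into a single rational function.

Y(s) = (4*s^3 + 27*s^2 + 1)/(s^4 + 6*s^3 + 5*s^2)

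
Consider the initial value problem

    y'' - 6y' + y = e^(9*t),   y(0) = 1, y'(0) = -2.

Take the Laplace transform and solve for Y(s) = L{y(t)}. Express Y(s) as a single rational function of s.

Transform both sides with L{·}.
Using L{y''} = s^2 Y - s·y(0) - y'(0) and L{y'} = sY - y(0), with y(0) = 1, y'(0) = -2, the left side becomes (s^2 - 6*s + 1)Y - (s - 8).
The right side is L{e^(9*t)} = 1/(s - 9).
So (s^2 - 6*s + 1)Y = 1/(s - 9) + (s - 8).
Isolate Y and clear denominators.

Y(s) = (s^2 - 17*s + 73)/(s^3 - 15*s^2 + 55*s - 9)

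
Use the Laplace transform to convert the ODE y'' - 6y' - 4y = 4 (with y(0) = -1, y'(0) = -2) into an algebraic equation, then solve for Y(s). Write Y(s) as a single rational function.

Y(s) = (-s^2 + 4*s + 4)/(s^3 - 6*s^2 - 4*s)

Transform both sides with L{·}.
With L{y''} = s^2 Y - s·y(0) - y'(0) and L{y'} = sY - y(0), with y(0) = -1, y'(0) = -2: the LHS transforms to (s^2 - 6*s - 4)Y - (-s + 4).
The right side is L{4} = 4/s.
So (s^2 - 6*s - 4)Y = 4/s + (-s + 4).
Solve for Y(s) and write it as one ratio of polynomials.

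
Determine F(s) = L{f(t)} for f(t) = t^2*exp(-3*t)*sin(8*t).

L{sin(8t)} = 8/(s^2 + 64).
Multiplying by e^(-3t) shifts s → s + 3, so L{exp(-3*t)*sin(8*t)} = 8/((s + 3)^2 + 64).
Then apply L{t^2·g(t)} = (-1)^2 d^2/ds^2[G(s)] with G(s) = 8/((s + 3)^2 + 64):
differentiating 2 times and applying the sign gives 16*(3*s^2 + 18*s - 37)/(s^2 + 6*s + 73)^3.

F(s) = 16*(3*s^2 + 18*s - 37)/(s^2 + 6*s + 73)^3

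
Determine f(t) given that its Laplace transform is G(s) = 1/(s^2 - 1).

f(t) = sinh(t)

Since L{sinh(t)} = 1/(s^2 - 1), the inverse is sinh(t).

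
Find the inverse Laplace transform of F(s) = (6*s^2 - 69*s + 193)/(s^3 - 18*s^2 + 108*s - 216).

Factor the denominator: s^3 - 18*s^2 + 108*s - 216 = (s - 6)^3.
Partial fraction decomposition gives [6/(s - 6)] + [3/(s - 6)^2] + [-5/(s - 6)^3].
Invert each term: 6/(s - 6) ↔ 6e^(6t); 3/(s - 6)^2 ↔ 3t·e^(6t); -5/(s - 6)^3 ↔ (-5/2)t^2·e^(6t).

-5*t^2*exp(6*t)/2 + 3*t*exp(6*t) + 6*exp(6*t)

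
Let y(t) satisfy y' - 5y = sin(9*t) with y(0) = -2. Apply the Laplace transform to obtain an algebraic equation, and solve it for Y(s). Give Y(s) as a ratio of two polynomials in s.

Y(s) = (-2*s^2 - 153)/(s^3 - 5*s^2 + 81*s - 405)

Take the Laplace transform of both sides.
With L{y'} = sY - y(0) = sY - (-2): the LHS transforms to (s - 5)Y - (-2).
The right side is L{sin(9*t)} = 9/(s^2 + 81).
So (s - 5)Y = 9/(s^2 + 81) + (-2).
Divide through and combine into a single rational function.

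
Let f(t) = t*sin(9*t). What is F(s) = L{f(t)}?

L{sin(9t)} = 9/(s^2 + 81).
Then apply L{t·g(t)} = -d/ds[G(s)] with G(s) = 9/(s^2 + 81):
differentiating 1 time and applying the sign gives 18*s/(s^2 + 81)^2.

F(s) = 18*s/(s^2 + 81)^2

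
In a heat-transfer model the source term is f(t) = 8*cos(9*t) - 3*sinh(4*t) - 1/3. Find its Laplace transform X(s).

Apply the Laplace transform termwise.
L{-1/3} = (-1/3)/s; (-3)·[L{sinh(4t)} = 4/(s^2 - 16)]; (8)·[L{cos(9t)} = s/(s^2 + 81)].

X(s) = 8*s/(s^2 + 81) - 12/(s^2 - 16) - 1/(3*s)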